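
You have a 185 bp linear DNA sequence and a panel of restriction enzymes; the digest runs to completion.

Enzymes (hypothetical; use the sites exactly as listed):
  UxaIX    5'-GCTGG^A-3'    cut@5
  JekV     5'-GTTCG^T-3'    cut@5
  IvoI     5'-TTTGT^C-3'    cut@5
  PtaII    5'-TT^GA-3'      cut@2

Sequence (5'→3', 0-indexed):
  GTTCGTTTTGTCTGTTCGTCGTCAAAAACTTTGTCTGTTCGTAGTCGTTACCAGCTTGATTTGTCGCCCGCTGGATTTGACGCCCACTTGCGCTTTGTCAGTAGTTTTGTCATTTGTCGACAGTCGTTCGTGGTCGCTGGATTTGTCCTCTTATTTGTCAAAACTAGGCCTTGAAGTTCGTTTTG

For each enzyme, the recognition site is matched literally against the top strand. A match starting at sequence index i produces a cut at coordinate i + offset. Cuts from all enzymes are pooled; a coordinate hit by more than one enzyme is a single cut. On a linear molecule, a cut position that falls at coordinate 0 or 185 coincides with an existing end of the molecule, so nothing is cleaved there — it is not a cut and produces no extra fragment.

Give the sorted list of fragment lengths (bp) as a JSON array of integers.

Per-enzyme occurrences:
  UxaIX (GCTGGA, off=5): starts [69, 135] → cuts [74, 140]
  JekV (GTTCGT, off=5): starts [0, 13, 36, 125, 175] → cuts [5, 18, 41, 130, 180]
  IvoI (TTTGTC, off=5): starts [6, 29, 59, 93, 105, 112, 141, 153] → cuts [11, 34, 64, 98, 110, 117, 146, 158]
  PtaII (TTGA, off=2): starts [55, 76, 170] → cuts [57, 78, 172]

All cut coordinates (distinct, sorted): [5, 11, 18, 34, 41, 57, 64, 74, 78, 98, 110, 117, 130, 140, 146, 158, 172, 180]

Fragment lengths:
  [0,5): 5 bp
  [5,11): 6 bp
  [11,18): 7 bp
  [18,34): 16 bp
  [34,41): 7 bp
  [41,57): 16 bp
  [57,64): 7 bp
  [64,74): 10 bp
  [74,78): 4 bp
  [78,98): 20 bp
  [98,110): 12 bp
  [110,117): 7 bp
  [117,130): 13 bp
  [130,140): 10 bp
  [140,146): 6 bp
  [146,158): 12 bp
  [158,172): 14 bp
  [172,180): 8 bp
  [180,185): 5 bp

[4,5,5,6,6,7,7,7,7,8,10,10,12,12,13,14,16,16,20]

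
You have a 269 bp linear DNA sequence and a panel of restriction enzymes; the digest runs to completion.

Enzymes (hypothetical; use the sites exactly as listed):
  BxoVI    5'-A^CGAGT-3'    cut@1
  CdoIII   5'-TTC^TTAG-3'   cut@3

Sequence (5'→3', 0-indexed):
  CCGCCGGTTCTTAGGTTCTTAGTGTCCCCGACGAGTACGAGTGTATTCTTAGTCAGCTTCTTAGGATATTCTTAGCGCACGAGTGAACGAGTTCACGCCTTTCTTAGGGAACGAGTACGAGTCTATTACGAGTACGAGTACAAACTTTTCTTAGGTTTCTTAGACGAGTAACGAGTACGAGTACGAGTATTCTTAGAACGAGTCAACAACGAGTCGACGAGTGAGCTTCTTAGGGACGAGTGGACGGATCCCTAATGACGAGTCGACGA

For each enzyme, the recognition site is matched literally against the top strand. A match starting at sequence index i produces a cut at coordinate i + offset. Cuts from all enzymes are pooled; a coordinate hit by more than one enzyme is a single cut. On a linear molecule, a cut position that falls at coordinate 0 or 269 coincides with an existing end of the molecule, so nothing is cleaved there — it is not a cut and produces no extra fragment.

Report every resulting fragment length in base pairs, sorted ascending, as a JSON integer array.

Scan for sites:
  BxoVI ACGAGT/1: at [30, 36, 78, 86, 110, 116, 127, 133, 163, 170, 176, 182, 197, 208, 216, 235, 257] ⇒ [31, 37, 79, 87, 111, 117, 128, 134, 164, 171, 177, 183, 198, 209, 217, 236, 258]
  CdoIII TTCTTAG/3: at [7, 15, 45, 57, 68, 100, 147, 156, 189, 226] ⇒ [10, 18, 48, 60, 71, 103, 150, 159, 192, 229]

All cut coordinates (distinct, sorted): [10, 18, 31, 37, 48, 60, 71, 79, 87, 103, 111, 117, 128, 134, 150, 159, 164, 171, 177, 183, 192, 198, 209, 217, 229, 236, 258]

Fragments:
  [0,10): 10 bp
  [10,18): 8 bp
  [18,31): 13 bp
  [31,37): 6 bp
  [37,48): 11 bp
  [48,60): 12 bp
  [60,71): 11 bp
  [71,79): 8 bp
  [79,87): 8 bp
  [87,103): 16 bp
  [103,111): 8 bp
  [111,117): 6 bp
  [117,128): 11 bp
  [128,134): 6 bp
  [134,150): 16 bp
  [150,159): 9 bp
  [159,164): 5 bp
  [164,171): 7 bp
  [171,177): 6 bp
  [177,183): 6 bp
  [183,192): 9 bp
  [192,198): 6 bp
  [198,209): 11 bp
  [209,217): 8 bp
  [217,229): 12 bp
  [229,236): 7 bp
  [236,258): 22 bp
  [258,269): 11 bp

[5,6,6,6,6,6,6,7,7,8,8,8,8,8,9,9,10,11,11,11,11,11,12,12,13,16,16,22]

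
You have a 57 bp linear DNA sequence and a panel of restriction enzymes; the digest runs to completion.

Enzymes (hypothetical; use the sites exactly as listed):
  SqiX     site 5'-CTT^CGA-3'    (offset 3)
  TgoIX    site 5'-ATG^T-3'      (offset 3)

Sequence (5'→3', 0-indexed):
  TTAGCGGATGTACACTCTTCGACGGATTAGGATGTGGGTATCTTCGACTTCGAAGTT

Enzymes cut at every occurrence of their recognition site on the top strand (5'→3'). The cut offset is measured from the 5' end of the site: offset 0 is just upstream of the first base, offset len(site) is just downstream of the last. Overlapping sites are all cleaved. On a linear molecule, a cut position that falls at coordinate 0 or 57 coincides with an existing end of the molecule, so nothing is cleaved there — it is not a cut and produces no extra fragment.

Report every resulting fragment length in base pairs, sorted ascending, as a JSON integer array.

[6,7,9,10,10,15]

Site scan:
  SqiX CTTCGA/3: at [16, 41, 47] ⇒ [19, 44, 50]
  TgoIX ATGT/3: at [7, 31] ⇒ [10, 34]

All cut coordinates (distinct, sorted): [10, 19, 34, 44, 50]

Fragments:
  [0,10): 10 bp
  [10,19): 9 bp
  [19,34): 15 bp
  [34,44): 10 bp
  [44,50): 6 bp
  [50,57): 7 bp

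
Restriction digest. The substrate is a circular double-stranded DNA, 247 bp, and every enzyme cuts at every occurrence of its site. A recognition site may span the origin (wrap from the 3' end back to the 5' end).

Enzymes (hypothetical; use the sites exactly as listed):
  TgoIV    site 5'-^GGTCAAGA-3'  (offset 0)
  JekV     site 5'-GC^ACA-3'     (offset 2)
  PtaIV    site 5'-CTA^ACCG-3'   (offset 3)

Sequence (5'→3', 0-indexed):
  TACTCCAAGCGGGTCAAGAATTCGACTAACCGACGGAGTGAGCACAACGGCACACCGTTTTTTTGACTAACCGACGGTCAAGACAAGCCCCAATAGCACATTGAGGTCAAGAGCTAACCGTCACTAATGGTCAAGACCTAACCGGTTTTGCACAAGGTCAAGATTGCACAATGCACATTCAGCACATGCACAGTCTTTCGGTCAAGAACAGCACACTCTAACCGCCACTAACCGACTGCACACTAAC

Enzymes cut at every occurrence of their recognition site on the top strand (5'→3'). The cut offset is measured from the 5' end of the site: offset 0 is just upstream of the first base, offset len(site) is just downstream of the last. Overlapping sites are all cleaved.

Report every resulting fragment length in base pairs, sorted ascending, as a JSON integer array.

[4,6,6,7,7,8,8,9,9,10,10,11,12,12,12,12,13,15,17,18,19,22]

Per-enzyme occurrences:
  TgoIV (GGTCAAGA, off=0): starts [11, 75, 104, 128, 155, 199] → cuts [11, 75, 104, 128, 155, 199]
  JekV (GCACA, off=2): starts [41, 49, 95, 149, 165, 172, 181, 187, 210, 237] → cuts [43, 51, 97, 151, 167, 174, 183, 189, 212, 239]
  PtaIV (CTAACCG, off=3): starts [25, 66, 113, 137, 217, 227] → cuts [28, 69, 116, 140, 220, 230]

Pooled cuts: [11, 28, 43, 51, 69, 75, 97, 104, 116, 128, 140, 151, 155, 167, 174, 183, 189, 199, 212, 220, 230, 239]

Fragment lengths:
  11→28: 17 bp
  28→43: 15 bp
  43→51: 8 bp
  51→69: 18 bp
  69→75: 6 bp
  75→97: 22 bp
  97→104: 7 bp
  104→116: 12 bp
  116→128: 12 bp
  128→140: 12 bp
  140→151: 11 bp
  151→155: 4 bp
  155→167: 12 bp
  167→174: 7 bp
  174→183: 9 bp
  183→189: 6 bp
  189→199: 10 bp
  199→212: 13 bp
  212→220: 8 bp
  220→230: 10 bp
  230→239: 9 bp
  239→11 (wrap): 247-239+11 = 19 bp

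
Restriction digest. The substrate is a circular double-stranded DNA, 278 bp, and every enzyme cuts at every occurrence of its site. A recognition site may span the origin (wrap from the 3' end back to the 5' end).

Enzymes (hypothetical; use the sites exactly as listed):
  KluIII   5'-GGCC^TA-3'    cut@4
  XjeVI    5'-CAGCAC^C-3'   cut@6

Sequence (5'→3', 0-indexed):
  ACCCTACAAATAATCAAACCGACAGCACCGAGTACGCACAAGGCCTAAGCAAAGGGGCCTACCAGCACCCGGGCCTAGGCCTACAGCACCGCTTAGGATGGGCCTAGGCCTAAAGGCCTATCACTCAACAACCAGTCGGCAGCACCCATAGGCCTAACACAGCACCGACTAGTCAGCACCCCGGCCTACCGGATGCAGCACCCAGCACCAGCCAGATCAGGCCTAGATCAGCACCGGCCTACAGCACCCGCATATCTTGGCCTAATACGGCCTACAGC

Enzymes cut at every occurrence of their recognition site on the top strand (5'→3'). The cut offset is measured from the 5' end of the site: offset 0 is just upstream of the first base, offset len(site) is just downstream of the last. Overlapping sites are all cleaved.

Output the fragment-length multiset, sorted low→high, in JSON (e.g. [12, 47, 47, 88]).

Site scan:
  KluIII GGCCTA/4: at [41, 55, 71, 77, 100, 106, 114, 150, 182, 219, 235, 258, 268] ⇒ [45, 59, 75, 81, 104, 110, 118, 154, 186, 223, 239, 262, 272]
  XjeVI CAGCACC/6: at [22, 62, 83, 139, 159, 173, 195, 202, 228, 241, 274] ⇒ [2, 28, 68, 89, 145, 165, 179, 201, 208, 234, 247]

All cut coordinates (distinct, sorted): [2, 28, 45, 59, 68, 75, 81, 89, 104, 110, 118, 145, 154, 165, 179, 186, 201, 208, 223, 234, 239, 247, 262, 272]

Fragments:
  2→28: 26 bp
  28→45: 17 bp
  45→59: 14 bp
  59→68: 9 bp
  68→75: 7 bp
  75→81: 6 bp
  81→89: 8 bp
  89→104: 15 bp
  104→110: 6 bp
  110→118: 8 bp
  118→145: 27 bp
  145→154: 9 bp
  154→165: 11 bp
  165→179: 14 bp
  179→186: 7 bp
  186→201: 15 bp
  201→208: 7 bp
  208→223: 15 bp
  223→234: 11 bp
  234→239: 5 bp
  239→247: 8 bp
  247→262: 15 bp
  262→272: 10 bp
  272→2 (wrap): 278-272+2 = 8 bp

[5,6,6,7,7,7,8,8,8,8,9,9,10,11,11,14,14,15,15,15,15,17,26,27]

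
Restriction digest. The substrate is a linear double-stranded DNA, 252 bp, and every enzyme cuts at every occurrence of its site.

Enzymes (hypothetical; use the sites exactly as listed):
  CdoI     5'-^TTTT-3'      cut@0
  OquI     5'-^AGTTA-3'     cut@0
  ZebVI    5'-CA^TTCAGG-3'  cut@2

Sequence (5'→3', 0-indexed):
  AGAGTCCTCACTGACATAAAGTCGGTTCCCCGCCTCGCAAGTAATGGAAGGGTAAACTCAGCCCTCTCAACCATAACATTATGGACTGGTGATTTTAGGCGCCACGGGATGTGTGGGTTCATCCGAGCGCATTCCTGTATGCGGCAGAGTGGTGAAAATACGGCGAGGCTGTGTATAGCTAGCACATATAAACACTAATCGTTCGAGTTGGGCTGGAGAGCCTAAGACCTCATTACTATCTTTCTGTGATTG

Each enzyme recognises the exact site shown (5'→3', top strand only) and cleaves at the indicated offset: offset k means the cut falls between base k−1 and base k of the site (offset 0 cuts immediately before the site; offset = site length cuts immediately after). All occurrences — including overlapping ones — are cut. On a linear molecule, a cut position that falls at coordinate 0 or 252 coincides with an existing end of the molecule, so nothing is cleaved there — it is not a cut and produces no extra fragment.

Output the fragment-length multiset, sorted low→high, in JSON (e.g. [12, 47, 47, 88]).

[92,160]

Site scan:
  CdoI (TTTT, off=0): starts [92] → cuts [92]
  OquI (AGTTA, off=0): no sites
  ZebVI (CATTCAGG, off=2): no sites

All cut coordinates (distinct, sorted): [92]

Fragments:
  [0,92): 92 bp
  [92,252): 160 bp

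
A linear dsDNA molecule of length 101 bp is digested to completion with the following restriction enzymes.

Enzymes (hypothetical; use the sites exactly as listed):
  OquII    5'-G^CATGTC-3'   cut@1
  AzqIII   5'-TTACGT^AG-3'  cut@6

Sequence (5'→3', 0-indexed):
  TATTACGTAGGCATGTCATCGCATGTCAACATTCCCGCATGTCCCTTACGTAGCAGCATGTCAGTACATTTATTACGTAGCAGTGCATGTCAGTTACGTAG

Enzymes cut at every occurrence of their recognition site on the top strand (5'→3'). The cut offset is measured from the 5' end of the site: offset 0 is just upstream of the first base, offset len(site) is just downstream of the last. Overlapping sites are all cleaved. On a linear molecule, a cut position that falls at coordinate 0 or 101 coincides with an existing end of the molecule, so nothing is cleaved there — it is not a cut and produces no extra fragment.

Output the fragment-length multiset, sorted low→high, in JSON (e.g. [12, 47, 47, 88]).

[2,3,5,7,8,10,14,14,16,22]

Per-enzyme occurrences:
  OquII (GCATGTC, off=1): starts [10, 20, 36, 55, 84] → cuts [11, 21, 37, 56, 85]
  AzqIII (TTACGTAG, off=6): starts [2, 45, 72, 93] → cuts [8, 51, 78, 99]

Pooled cuts: [8, 11, 21, 37, 51, 56, 78, 85, 99]

Fragment lengths:
  [0,8): 8 bp
  [8,11): 3 bp
  [11,21): 10 bp
  [21,37): 16 bp
  [37,51): 14 bp
  [51,56): 5 bp
  [56,78): 22 bp
  [78,85): 7 bp
  [85,99): 14 bp
  [99,101): 2 bp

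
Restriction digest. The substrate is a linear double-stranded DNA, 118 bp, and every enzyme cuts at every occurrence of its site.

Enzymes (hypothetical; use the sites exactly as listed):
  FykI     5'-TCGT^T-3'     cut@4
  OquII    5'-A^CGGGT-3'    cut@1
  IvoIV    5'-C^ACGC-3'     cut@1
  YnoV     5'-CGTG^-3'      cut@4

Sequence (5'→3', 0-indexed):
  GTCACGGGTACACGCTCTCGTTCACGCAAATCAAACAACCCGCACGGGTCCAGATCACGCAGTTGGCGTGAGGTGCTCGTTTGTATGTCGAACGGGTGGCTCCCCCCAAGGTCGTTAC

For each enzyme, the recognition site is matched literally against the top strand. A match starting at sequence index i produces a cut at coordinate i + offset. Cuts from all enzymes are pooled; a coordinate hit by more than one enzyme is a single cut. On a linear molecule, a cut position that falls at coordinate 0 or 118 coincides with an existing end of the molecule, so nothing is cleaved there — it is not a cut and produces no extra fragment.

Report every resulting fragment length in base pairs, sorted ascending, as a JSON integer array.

[2,3,4,7,10,10,12,12,14,21,23]

Scan for sites:
  FykI (TCGTT, off=4): starts [17, 76, 111] → cuts [21, 80, 115]
  OquII (ACGGGT, off=1): starts [3, 43, 91] → cuts [4, 44, 92]
  IvoIV (CACGC, off=1): starts [10, 22, 55] → cuts [11, 23, 56]
  YnoV (CGTG, off=4): starts [66] → cuts [70]

All cut coordinates (distinct, sorted): [4, 11, 21, 23, 44, 56, 70, 80, 92, 115]

Fragments:
  [0,4): 4 bp
  [4,11): 7 bp
  [11,21): 10 bp
  [21,23): 2 bp
  [23,44): 21 bp
  [44,56): 12 bp
  [56,70): 14 bp
  [70,80): 10 bp
  [80,92): 12 bp
  [92,115): 23 bp
  [115,118): 3 bp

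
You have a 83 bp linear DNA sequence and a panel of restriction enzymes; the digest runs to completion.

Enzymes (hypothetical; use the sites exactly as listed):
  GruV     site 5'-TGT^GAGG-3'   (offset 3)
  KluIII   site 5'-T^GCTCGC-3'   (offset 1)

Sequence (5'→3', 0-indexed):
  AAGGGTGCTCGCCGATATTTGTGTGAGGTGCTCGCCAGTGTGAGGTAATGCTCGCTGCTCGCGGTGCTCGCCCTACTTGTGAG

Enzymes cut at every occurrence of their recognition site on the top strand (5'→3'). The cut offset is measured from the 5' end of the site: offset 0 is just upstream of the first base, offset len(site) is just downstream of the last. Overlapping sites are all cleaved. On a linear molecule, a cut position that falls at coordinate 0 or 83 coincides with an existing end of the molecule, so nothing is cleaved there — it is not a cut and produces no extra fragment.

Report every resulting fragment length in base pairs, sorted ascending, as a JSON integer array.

[5,6,7,8,9,12,18,18]

Scan for sites:
  GruV TGTGAGG/3: at [21, 38] ⇒ [24, 41]
  KluIII TGCTCGC/1: at [5, 28, 48, 55, 64] ⇒ [6, 29, 49, 56, 65]

Pooled cuts: [6, 24, 29, 41, 49, 56, 65]

Fragment lengths:
  [0,6): 6 bp
  [6,24): 18 bp
  [24,29): 5 bp
  [29,41): 12 bp
  [41,49): 8 bp
  [49,56): 7 bp
  [56,65): 9 bp
  [65,83): 18 bp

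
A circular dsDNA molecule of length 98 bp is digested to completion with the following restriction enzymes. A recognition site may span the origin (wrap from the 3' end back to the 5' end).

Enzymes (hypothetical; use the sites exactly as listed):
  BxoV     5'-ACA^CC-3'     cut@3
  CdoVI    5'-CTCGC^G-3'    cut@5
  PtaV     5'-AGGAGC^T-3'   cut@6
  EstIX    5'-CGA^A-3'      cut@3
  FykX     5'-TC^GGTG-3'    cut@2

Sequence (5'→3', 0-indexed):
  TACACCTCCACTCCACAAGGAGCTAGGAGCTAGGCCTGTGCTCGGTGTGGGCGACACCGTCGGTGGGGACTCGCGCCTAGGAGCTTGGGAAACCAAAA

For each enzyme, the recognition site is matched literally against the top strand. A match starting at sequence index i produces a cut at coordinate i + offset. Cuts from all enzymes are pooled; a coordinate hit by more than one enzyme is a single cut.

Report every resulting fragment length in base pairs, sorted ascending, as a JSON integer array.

[5,7,10,13,13,13,18,19]

Per-enzyme occurrences:
  BxoV (ACACC, off=3): starts [1, 53] → cuts [4, 56]
  CdoVI (CTCGCG, off=5): starts [69] → cuts [74]
  PtaV (AGGAGCT, off=6): starts [17, 24, 78] → cuts [23, 30, 84]
  EstIX (CGAA, off=3): no sites
  FykX (TCGGTG, off=2): starts [41, 59] → cuts [43, 61]

Pooled cuts: [4, 23, 30, 43, 56, 61, 74, 84]

Fragments:
  4→23: 19 bp
  23→30: 7 bp
  30→43: 13 bp
  43→56: 13 bp
  56→61: 5 bp
  61→74: 13 bp
  74→84: 10 bp
  84→4 (wrap): 98-84+4 = 18 bp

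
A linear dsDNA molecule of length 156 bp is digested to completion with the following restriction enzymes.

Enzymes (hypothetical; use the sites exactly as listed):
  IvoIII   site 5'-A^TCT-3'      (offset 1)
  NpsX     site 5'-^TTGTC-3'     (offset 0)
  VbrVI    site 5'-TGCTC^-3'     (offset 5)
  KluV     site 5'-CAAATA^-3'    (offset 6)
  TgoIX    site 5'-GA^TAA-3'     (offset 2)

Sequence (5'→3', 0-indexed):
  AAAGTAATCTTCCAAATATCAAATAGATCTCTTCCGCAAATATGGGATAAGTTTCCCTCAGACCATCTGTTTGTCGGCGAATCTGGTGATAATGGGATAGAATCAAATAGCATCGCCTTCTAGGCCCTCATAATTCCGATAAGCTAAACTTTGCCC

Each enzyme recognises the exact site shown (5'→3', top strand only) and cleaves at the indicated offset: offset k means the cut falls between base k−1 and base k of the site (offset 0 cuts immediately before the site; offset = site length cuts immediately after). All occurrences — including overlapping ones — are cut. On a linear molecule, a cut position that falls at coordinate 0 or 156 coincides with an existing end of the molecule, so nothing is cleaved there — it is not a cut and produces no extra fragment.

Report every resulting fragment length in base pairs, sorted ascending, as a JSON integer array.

[2,5,5,7,7,8,11,11,15,17,18,20,30]

Scan for sites:
  IvoIII (ATCT, off=1): starts [6, 26, 64, 80] → cuts [7, 27, 65, 81]
  NpsX (TTGTC, off=0): starts [70] → cuts [70]
  VbrVI (TGCTC, off=5): no sites
  KluV (CAAATA, off=6): starts [12, 19, 36, 103] → cuts [18, 25, 42, 109]
  TgoIX (GATAA, off=2): starts [45, 87, 137] → cuts [47, 89, 139]

All cut coordinates (distinct, sorted): [7, 18, 25, 27, 42, 47, 65, 70, 81, 89, 109, 139]

Fragment lengths:
  [0,7): 7 bp
  [7,18): 11 bp
  [18,25): 7 bp
  [25,27): 2 bp
  [27,42): 15 bp
  [42,47): 5 bp
  [47,65): 18 bp
  [65,70): 5 bp
  [70,81): 11 bp
  [81,89): 8 bp
  [89,109): 20 bp
  [109,139): 30 bp
  [139,156): 17 bp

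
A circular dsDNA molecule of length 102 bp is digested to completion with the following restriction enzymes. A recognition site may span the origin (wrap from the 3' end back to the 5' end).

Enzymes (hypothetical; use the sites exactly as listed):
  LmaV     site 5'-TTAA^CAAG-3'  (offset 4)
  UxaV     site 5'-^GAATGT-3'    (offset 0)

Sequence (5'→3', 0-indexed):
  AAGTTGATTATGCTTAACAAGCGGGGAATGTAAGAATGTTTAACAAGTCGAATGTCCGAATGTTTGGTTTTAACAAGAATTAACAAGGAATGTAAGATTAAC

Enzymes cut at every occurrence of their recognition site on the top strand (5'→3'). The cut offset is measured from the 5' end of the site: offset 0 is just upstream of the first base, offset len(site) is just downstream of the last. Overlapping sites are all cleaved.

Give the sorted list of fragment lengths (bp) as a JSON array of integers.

Scan for sites:
  LmaV (TTAACAAG, off=4): starts [13, 39, 69, 79, 97] → cuts [17, 43, 73, 83, 101]
  UxaV (GAATGT, off=0): starts [25, 33, 49, 57, 87] → cuts [25, 33, 49, 57, 87]

Pooled cuts: [17, 25, 33, 43, 49, 57, 73, 83, 87, 101]

Fragment lengths:
  17→25: 8 bp
  25→33: 8 bp
  33→43: 10 bp
  43→49: 6 bp
  49→57: 8 bp
  57→73: 16 bp
  73→83: 10 bp
  83→87: 4 bp
  87→101: 14 bp
  101→17 (wrap): 102-101+17 = 18 bp

[4,6,8,8,8,10,10,14,16,18]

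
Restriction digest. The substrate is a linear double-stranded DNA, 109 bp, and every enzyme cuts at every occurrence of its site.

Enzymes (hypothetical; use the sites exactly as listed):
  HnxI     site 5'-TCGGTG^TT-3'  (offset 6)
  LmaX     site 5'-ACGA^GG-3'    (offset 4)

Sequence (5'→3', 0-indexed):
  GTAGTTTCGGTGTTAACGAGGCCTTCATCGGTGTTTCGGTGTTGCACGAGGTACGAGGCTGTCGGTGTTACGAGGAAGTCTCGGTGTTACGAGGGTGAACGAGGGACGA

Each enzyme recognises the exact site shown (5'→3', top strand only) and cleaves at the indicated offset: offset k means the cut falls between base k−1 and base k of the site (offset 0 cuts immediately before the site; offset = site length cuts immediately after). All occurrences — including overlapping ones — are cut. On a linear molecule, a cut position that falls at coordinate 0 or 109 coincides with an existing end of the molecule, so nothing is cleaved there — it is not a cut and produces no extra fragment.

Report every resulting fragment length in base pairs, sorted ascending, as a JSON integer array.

[6,6,7,7,7,8,8,10,11,12,13,14]

Site scan:
  HnxI (TCGGTGTT, off=6): starts [6, 27, 35, 61, 80] → cuts [12, 33, 41, 67, 86]
  LmaX (ACGAGG, off=4): starts [15, 45, 52, 69, 88, 98] → cuts [19, 49, 56, 73, 92, 102]

All cut coordinates (distinct, sorted): [12, 19, 33, 41, 49, 56, 67, 73, 86, 92, 102]

Fragment lengths:
  [0,12): 12 bp
  [12,19): 7 bp
  [19,33): 14 bp
  [33,41): 8 bp
  [41,49): 8 bp
  [49,56): 7 bp
  [56,67): 11 bp
  [67,73): 6 bp
  [73,86): 13 bp
  [86,92): 6 bp
  [92,102): 10 bp
  [102,109): 7 bp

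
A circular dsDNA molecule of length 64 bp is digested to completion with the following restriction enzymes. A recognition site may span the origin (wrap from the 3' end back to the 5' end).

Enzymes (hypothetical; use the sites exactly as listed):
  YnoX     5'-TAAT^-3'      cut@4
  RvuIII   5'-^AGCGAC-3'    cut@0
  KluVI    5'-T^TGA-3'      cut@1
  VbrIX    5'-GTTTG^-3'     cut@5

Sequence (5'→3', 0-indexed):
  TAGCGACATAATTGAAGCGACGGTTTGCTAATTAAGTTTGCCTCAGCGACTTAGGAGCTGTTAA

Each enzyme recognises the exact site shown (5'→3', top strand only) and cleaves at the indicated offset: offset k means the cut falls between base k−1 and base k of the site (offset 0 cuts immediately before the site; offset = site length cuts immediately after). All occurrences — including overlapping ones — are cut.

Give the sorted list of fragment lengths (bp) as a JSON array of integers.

Site scan:
  YnoX (TAAT, off=4): starts [8, 28, 61] → cuts [1, 12, 32]
  RvuIII (AGCGAC, off=0): starts [1, 15, 44] → cuts [1, 15, 44]
  KluVI (TTGA, off=1): starts [11] → cuts [12]
  VbrIX (GTTTG, off=5): starts [22, 35] → cuts [27, 40]

All cut coordinates (distinct, sorted): [1, 12, 15, 27, 32, 40, 44]

Fragments:
  1→12: 11 bp
  12→15: 3 bp
  15→27: 12 bp
  27→32: 5 bp
  32→40: 8 bp
  40→44: 4 bp
  44→1 (wrap): 64-44+1 = 21 bp

[3,4,5,8,11,12,21]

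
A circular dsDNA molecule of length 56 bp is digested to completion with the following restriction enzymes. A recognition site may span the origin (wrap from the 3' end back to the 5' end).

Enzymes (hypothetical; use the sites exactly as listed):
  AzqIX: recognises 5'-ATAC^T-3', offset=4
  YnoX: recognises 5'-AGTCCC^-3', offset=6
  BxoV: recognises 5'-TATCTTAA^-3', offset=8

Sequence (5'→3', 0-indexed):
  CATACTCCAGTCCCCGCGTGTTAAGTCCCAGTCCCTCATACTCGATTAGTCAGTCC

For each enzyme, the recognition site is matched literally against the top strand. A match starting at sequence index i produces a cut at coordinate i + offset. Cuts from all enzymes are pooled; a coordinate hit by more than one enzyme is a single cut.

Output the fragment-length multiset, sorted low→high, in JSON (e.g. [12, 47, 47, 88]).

[4,6,6,9,15,16]

Per-enzyme occurrences:
  AzqIX (ATACT, off=4): starts [1, 37] → cuts [5, 41]
  YnoX (AGTCCC, off=6): starts [8, 23, 29, 51] → cuts [1, 14, 29, 35]
  BxoV (TATCTTAA, off=8): no sites

All cut coordinates (distinct, sorted): [1, 5, 14, 29, 35, 41]

Fragment lengths:
  1→5: 4 bp
  5→14: 9 bp
  14→29: 15 bp
  29→35: 6 bp
  35→41: 6 bp
  41→1 (wrap): 56-41+1 = 16 bp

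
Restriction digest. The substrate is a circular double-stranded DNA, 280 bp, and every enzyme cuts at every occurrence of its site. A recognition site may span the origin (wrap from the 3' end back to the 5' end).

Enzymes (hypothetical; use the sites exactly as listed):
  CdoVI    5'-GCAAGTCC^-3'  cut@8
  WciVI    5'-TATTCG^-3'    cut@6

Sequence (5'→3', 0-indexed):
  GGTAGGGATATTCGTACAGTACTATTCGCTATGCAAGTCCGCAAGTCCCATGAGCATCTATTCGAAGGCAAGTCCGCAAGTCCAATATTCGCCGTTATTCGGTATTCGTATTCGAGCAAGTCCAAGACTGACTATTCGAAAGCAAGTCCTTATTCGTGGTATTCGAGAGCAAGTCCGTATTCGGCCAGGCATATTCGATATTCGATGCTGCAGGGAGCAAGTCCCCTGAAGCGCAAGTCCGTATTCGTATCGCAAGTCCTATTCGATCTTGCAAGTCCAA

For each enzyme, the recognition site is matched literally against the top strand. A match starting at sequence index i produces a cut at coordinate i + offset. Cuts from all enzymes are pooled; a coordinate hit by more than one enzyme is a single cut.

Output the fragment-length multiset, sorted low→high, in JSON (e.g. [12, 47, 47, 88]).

Scan for sites:
  CdoVI GCAAGTCC/8: at [32, 40, 67, 75, 115, 141, 168, 216, 232, 251, 270] ⇒ [40, 48, 75, 83, 123, 149, 176, 224, 240, 259, 278]
  WciVI TATTCG/6: at [8, 22, 58, 85, 95, 102, 108, 132, 150, 159, 177, 191, 198, 241, 259] ⇒ [14, 28, 64, 91, 101, 108, 114, 138, 156, 165, 183, 197, 204, 247, 265]

All cut coordinates (distinct, sorted): [14, 28, 40, 48, 64, 75, 83, 91, 101, 108, 114, 123, 138, 149, 156, 165, 176, 183, 197, 204, 224, 240, 247, 259, 265, 278]

Fragment lengths:
  14→28: 14 bp
  28→40: 12 bp
  40→48: 8 bp
  48→64: 16 bp
  64→75: 11 bp
  75→83: 8 bp
  83→91: 8 bp
  91→101: 10 bp
  101→108: 7 bp
  108→114: 6 bp
  114→123: 9 bp
  123→138: 15 bp
  138→149: 11 bp
  149→156: 7 bp
  156→165: 9 bp
  165→176: 11 bp
  176→183: 7 bp
  183→197: 14 bp
  197→204: 7 bp
  204→224: 20 bp
  224→240: 16 bp
  240→247: 7 bp
  247→259: 12 bp
  259→265: 6 bp
  265→278: 13 bp
  278→14 (wrap): 280-278+14 = 16 bp

[6,6,7,7,7,7,7,8,8,8,9,9,10,11,11,11,12,12,13,14,14,15,16,16,16,20]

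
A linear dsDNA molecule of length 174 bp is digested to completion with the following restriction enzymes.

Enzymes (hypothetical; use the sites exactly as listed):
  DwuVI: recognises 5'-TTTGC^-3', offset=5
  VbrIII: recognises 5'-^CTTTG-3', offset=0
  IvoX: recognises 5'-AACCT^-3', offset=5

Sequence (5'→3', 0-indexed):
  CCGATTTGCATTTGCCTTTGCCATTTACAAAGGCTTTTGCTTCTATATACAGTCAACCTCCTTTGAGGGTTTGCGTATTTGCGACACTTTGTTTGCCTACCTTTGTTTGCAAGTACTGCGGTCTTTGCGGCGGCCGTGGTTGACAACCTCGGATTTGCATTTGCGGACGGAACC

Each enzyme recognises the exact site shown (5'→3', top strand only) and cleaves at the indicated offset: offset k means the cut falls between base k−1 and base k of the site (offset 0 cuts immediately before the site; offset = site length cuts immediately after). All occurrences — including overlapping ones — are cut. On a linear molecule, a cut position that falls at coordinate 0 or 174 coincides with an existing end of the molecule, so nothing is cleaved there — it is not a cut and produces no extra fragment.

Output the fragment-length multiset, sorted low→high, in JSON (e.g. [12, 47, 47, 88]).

Site scan:
  DwuVI (TTTGC, off=5): starts [4, 10, 16, 35, 69, 77, 91, 105, 123, 153, 159] → cuts [9, 15, 21, 40, 74, 82, 96, 110, 128, 158, 164]
  VbrIII (CTTTG, off=0): starts [15, 60, 86, 100, 122] → cuts [15, 60, 86, 100, 122]
  IvoX (AACCT, off=5): starts [54, 144] → cuts [59, 149]

All cut coordinates (distinct, sorted): [9, 15, 21, 40, 59, 60, 74, 82, 86, 96, 100, 110, 122, 128, 149, 158, 164]

Fragment lengths:
  [0,9): 9 bp
  [9,15): 6 bp
  [15,21): 6 bp
  [21,40): 19 bp
  [40,59): 19 bp
  [59,60): 1 bp
  [60,74): 14 bp
  [74,82): 8 bp
  [82,86): 4 bp
  [86,96): 10 bp
  [96,100): 4 bp
  [100,110): 10 bp
  [110,122): 12 bp
  [122,128): 6 bp
  [128,149): 21 bp
  [149,158): 9 bp
  [158,164): 6 bp
  [164,174): 10 bp

[1,4,4,6,6,6,6,8,9,9,10,10,10,12,14,19,19,21]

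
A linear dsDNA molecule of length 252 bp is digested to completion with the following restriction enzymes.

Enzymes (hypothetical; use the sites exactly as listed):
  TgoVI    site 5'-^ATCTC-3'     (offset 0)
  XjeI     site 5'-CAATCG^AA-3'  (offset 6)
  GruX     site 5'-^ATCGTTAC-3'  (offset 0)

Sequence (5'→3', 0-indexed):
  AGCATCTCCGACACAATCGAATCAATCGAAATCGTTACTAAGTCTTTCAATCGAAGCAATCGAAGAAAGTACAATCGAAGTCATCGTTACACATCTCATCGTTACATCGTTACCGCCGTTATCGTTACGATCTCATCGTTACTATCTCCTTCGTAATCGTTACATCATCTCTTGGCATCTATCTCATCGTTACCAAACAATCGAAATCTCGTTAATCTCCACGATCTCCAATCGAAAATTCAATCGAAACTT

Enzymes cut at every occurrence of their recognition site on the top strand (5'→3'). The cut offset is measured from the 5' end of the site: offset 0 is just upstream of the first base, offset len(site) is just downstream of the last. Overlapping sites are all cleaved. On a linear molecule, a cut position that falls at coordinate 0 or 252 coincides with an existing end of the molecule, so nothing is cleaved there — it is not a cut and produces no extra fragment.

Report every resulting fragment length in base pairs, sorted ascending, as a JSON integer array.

Site scan:
  TgoVI ATCTC/0: at [3, 92, 129, 143, 166, 180, 205, 214, 223] ⇒ [3, 92, 129, 143, 166, 180, 205, 214, 223]
  XjeI CAATCGAA/6: at [13, 22, 47, 56, 71, 197, 228, 240] ⇒ [19, 28, 53, 62, 77, 203, 234, 246]
  GruX ATCGTTAC/0: at [30, 82, 97, 105, 120, 134, 155, 185] ⇒ [30, 82, 97, 105, 120, 134, 155, 185]

All cut coordinates (distinct, sorted): [3, 19, 28, 30, 53, 62, 77, 82, 92, 97, 105, 120, 129, 134, 143, 155, 166, 180, 185, 203, 205, 214, 223, 234, 246]

Fragments:
  [0,3): 3 bp
  [3,19): 16 bp
  [19,28): 9 bp
  [28,30): 2 bp
  [30,53): 23 bp
  [53,62): 9 bp
  [62,77): 15 bp
  [77,82): 5 bp
  [82,92): 10 bp
  [92,97): 5 bp
  [97,105): 8 bp
  [105,120): 15 bp
  [120,129): 9 bp
  [129,134): 5 bp
  [134,143): 9 bp
  [143,155): 12 bp
  [155,166): 11 bp
  [166,180): 14 bp
  [180,185): 5 bp
  [185,203): 18 bp
  [203,205): 2 bp
  [205,214): 9 bp
  [214,223): 9 bp
  [223,234): 11 bp
  [234,246): 12 bp
  [246,252): 6 bp

[2,2,3,5,5,5,5,6,8,9,9,9,9,9,9,10,11,11,12,12,14,15,15,16,18,23]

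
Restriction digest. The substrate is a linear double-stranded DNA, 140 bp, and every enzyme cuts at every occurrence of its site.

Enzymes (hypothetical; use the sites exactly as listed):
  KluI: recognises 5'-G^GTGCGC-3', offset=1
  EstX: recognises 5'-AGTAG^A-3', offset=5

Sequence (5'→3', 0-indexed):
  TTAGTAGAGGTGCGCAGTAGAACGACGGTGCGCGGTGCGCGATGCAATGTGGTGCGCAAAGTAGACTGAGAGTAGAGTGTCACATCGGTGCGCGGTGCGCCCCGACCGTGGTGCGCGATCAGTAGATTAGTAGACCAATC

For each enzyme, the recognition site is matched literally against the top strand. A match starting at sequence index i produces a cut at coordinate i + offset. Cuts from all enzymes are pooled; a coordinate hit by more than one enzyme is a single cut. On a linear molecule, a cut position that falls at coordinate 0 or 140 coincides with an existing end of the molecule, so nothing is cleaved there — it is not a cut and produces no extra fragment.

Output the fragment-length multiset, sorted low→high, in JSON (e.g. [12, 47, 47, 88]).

Per-enzyme occurrences:
  KluI (GGTGCGC, off=1): starts [8, 26, 33, 50, 86, 93, 109] → cuts [9, 27, 34, 51, 87, 94, 110]
  EstX (AGTAGA, off=5): starts [2, 15, 59, 70, 120, 128] → cuts [7, 20, 64, 75, 125, 133]

All cut coordinates (distinct, sorted): [7, 9, 20, 27, 34, 51, 64, 75, 87, 94, 110, 125, 133]

Fragments:
  [0,7): 7 bp
  [7,9): 2 bp
  [9,20): 11 bp
  [20,27): 7 bp
  [27,34): 7 bp
  [34,51): 17 bp
  [51,64): 13 bp
  [64,75): 11 bp
  [75,87): 12 bp
  [87,94): 7 bp
  [94,110): 16 bp
  [110,125): 15 bp
  [125,133): 8 bp
  [133,140): 7 bp

[2,7,7,7,7,7,8,11,11,12,13,15,16,17]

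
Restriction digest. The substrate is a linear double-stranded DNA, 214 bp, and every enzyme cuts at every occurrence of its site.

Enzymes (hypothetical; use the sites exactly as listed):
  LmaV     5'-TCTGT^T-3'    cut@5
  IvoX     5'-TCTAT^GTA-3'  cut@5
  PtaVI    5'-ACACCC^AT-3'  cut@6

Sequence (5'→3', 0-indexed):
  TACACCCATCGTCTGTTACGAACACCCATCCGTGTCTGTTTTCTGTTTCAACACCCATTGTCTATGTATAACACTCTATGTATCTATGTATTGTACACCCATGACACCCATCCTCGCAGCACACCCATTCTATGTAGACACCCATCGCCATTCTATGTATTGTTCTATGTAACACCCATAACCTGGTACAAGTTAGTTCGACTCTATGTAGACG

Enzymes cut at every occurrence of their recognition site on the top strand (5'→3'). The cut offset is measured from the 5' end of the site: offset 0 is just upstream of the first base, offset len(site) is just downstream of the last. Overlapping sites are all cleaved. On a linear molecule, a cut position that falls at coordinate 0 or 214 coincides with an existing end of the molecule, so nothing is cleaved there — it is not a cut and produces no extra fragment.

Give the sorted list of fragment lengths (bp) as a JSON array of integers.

[7,7,7,7,8,9,9,9,9,10,10,11,12,12,13,13,14,17,30]

Per-enzyme occurrences:
  LmaV (TCTGTT, off=5): starts [11, 34, 41] → cuts [16, 39, 46]
  IvoX (TCTATGTA, off=5): starts [60, 74, 82, 128, 151, 163, 202] → cuts [65, 79, 87, 133, 156, 168, 207]
  PtaVI (ACACCCAT, off=6): starts [1, 21, 50, 94, 103, 120, 137, 171] → cuts [7, 27, 56, 100, 109, 126, 143, 177]

All cut coordinates (distinct, sorted): [7, 16, 27, 39, 46, 56, 65, 79, 87, 100, 109, 126, 133, 143, 156, 168, 177, 207]

Fragment lengths:
  [0,7): 7 bp
  [7,16): 9 bp
  [16,27): 11 bp
  [27,39): 12 bp
  [39,46): 7 bp
  [46,56): 10 bp
  [56,65): 9 bp
  [65,79): 14 bp
  [79,87): 8 bp
  [87,100): 13 bp
  [100,109): 9 bp
  [109,126): 17 bp
  [126,133): 7 bp
  [133,143): 10 bp
  [143,156): 13 bp
  [156,168): 12 bp
  [168,177): 9 bp
  [177,207): 30 bp
  [207,214): 7 bp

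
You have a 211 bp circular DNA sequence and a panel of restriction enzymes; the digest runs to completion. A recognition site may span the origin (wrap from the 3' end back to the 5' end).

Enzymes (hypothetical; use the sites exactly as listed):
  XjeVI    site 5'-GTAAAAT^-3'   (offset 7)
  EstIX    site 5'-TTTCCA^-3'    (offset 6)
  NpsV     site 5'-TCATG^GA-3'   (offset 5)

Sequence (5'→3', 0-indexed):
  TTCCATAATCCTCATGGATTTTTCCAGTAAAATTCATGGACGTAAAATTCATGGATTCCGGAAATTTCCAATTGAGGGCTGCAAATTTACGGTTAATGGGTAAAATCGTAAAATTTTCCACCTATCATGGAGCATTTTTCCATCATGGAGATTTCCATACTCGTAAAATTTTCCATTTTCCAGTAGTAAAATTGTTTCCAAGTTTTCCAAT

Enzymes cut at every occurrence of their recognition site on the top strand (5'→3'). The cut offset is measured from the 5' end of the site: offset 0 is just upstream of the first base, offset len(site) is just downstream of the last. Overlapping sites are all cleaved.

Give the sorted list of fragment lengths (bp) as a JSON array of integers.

[5,5,5,6,6,7,7,7,8,8,9,9,10,10,10,10,11,12,13,17,36]

Scan for sites:
  XjeVI GTAAAAT/7: at [26, 41, 99, 107, 162, 185] ⇒ [33, 48, 106, 114, 169, 192]
  EstIX TTTCCA/6: at [20, 64, 114, 136, 151, 169, 176, 194, 203, 210] ⇒ [5, 26, 70, 120, 142, 157, 175, 182, 200, 209]
  NpsV TCATGGA/5: at [11, 33, 48, 124, 142] ⇒ [16, 38, 53, 129, 147]

Pooled cuts: [5, 16, 26, 33, 38, 48, 53, 70, 106, 114, 120, 129, 142, 147, 157, 169, 175, 182, 192, 200, 209]

Fragments:
  5→16: 11 bp
  16→26: 10 bp
  26→33: 7 bp
  33→38: 5 bp
  38→48: 10 bp
  48→53: 5 bp
  53→70: 17 bp
  70→106: 36 bp
  106→114: 8 bp
  114→120: 6 bp
  120→129: 9 bp
  129→142: 13 bp
  142→147: 5 bp
  147→157: 10 bp
  157→169: 12 bp
  169→175: 6 bp
  175→182: 7 bp
  182→192: 10 bp
  192→200: 8 bp
  200→209: 9 bp
  209→5 (wrap): 211-209+5 = 7 bp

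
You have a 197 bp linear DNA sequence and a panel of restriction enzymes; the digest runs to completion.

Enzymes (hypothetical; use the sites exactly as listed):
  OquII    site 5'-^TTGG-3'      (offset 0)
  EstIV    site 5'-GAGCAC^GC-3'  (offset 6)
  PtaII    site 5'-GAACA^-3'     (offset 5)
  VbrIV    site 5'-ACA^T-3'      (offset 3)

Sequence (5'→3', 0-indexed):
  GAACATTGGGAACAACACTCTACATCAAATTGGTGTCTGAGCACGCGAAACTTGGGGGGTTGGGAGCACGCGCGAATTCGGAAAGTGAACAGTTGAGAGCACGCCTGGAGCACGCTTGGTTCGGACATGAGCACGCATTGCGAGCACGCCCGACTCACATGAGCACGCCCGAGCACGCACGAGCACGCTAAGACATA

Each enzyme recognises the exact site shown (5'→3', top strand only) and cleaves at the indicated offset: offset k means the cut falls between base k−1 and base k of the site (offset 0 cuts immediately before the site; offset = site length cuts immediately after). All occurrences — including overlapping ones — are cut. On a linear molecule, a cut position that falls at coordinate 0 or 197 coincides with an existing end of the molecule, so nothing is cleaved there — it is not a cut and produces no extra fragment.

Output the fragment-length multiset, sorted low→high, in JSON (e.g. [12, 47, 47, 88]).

[2,2,5,5,7,7,7,8,9,9,10,10,10,10,11,11,12,12,13,15,22]

Site scan:
  OquII (TTGG, off=0): starts [5, 29, 51, 59, 115] → cuts [5, 29, 51, 59, 115]
  EstIV (GAGCACGC, off=6): starts [38, 63, 96, 107, 128, 141, 160, 170, 180] → cuts [44, 69, 102, 113, 134, 147, 166, 176, 186]
  PtaII (GAACA, off=5): starts [0, 9, 86] → cuts [5, 14, 91]
  VbrIV (ACAT, off=3): starts [2, 21, 124, 156, 192] → cuts [5, 24, 127, 159, 195]

All cut coordinates (distinct, sorted): [5, 14, 24, 29, 44, 51, 59, 69, 91, 102, 113, 115, 127, 134, 147, 159, 166, 176, 186, 195]

Fragment lengths:
  [0,5): 5 bp
  [5,14): 9 bp
  [14,24): 10 bp
  [24,29): 5 bp
  [29,44): 15 bp
  [44,51): 7 bp
  [51,59): 8 bp
  [59,69): 10 bp
  [69,91): 22 bp
  [91,102): 11 bp
  [102,113): 11 bp
  [113,115): 2 bp
  [115,127): 12 bp
  [127,134): 7 bp
  [134,147): 13 bp
  [147,159): 12 bp
  [159,166): 7 bp
  [166,176): 10 bp
  [176,186): 10 bp
  [186,195): 9 bp
  [195,197): 2 bp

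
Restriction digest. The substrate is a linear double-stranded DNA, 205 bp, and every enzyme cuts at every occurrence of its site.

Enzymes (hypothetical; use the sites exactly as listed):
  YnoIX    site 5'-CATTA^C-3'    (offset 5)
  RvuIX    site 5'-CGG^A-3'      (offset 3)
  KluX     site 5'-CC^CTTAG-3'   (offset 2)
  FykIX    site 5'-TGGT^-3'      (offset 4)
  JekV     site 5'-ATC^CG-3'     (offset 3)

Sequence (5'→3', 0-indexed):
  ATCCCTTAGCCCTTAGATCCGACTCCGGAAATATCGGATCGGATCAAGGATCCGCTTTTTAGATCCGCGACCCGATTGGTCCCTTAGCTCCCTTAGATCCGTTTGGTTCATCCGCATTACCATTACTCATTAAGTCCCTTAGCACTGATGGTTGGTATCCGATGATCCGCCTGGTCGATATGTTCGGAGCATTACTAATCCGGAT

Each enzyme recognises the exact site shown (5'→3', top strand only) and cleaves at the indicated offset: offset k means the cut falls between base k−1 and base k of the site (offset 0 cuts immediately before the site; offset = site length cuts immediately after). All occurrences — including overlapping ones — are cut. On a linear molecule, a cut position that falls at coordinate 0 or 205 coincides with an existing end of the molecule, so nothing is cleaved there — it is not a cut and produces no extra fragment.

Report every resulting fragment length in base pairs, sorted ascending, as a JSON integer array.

Scan for sites:
  YnoIX CATTAC/5: at [114, 120, 189] ⇒ [119, 125, 194]
  RvuIX CGGA/3: at [25, 34, 39, 184, 200] ⇒ [28, 37, 42, 187, 203]
  KluX CCCTTAG/2: at [2, 9, 80, 89, 135] ⇒ [4, 11, 82, 91, 137]
  FykIX TGGT/4: at [76, 103, 148, 152, 171] ⇒ [80, 107, 152, 156, 175]
  JekV ATCCG/3: at [16, 49, 62, 96, 109, 156, 164, 197] ⇒ [19, 52, 65, 99, 112, 159, 167, 200]

All cut coordinates (distinct, sorted): [4, 11, 19, 28, 37, 42, 52, 65, 80, 82, 91, 99, 107, 112, 119, 125, 137, 152, 156, 159, 167, 175, 187, 194, 200, 203]

Fragment lengths:
  [0,4): 4 bp
  [4,11): 7 bp
  [11,19): 8 bp
  [19,28): 9 bp
  [28,37): 9 bp
  [37,42): 5 bp
  [42,52): 10 bp
  [52,65): 13 bp
  [65,80): 15 bp
  [80,82): 2 bp
  [82,91): 9 bp
  [91,99): 8 bp
  [99,107): 8 bp
  [107,112): 5 bp
  [112,119): 7 bp
  [119,125): 6 bp
  [125,137): 12 bp
  [137,152): 15 bp
  [152,156): 4 bp
  [156,159): 3 bp
  [159,167): 8 bp
  [167,175): 8 bp
  [175,187): 12 bp
  [187,194): 7 bp
  [194,200): 6 bp
  [200,203): 3 bp
  [203,205): 2 bp

[2,2,3,3,4,4,5,5,6,6,7,7,7,8,8,8,8,8,9,9,9,10,12,12,13,15,15]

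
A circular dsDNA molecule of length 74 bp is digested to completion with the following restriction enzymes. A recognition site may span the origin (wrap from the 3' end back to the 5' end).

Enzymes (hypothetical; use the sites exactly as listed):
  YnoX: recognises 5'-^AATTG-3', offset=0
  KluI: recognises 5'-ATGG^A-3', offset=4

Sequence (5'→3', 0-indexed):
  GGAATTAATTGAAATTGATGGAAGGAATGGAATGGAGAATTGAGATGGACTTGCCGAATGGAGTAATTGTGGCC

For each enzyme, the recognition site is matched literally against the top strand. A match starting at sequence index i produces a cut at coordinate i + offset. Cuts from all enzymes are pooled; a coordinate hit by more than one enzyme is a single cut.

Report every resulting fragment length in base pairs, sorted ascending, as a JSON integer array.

[2,3,5,6,9,9,11,13,16]

Per-enzyme occurrences:
  YnoX AATTG/0: at [6, 12, 37, 64] ⇒ [6, 12, 37, 64]
  KluI ATGGA/4: at [17, 26, 31, 44, 57] ⇒ [21, 30, 35, 48, 61]

All cut coordinates (distinct, sorted): [6, 12, 21, 30, 35, 37, 48, 61, 64]

Fragment lengths:
  6→12: 6 bp
  12→21: 9 bp
  21→30: 9 bp
  30→35: 5 bp
  35→37: 2 bp
  37→48: 11 bp
  48→61: 13 bp
  61→64: 3 bp
  64→6 (wrap): 74-64+6 = 16 bp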